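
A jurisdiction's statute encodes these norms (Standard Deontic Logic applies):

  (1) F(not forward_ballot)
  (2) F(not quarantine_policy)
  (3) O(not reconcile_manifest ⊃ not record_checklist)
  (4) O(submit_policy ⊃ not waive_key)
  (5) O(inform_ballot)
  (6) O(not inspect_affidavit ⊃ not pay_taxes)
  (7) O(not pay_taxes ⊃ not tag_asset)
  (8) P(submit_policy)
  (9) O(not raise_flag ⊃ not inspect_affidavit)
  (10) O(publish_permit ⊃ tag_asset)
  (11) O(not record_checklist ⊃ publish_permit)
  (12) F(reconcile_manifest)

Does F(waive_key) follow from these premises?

No

Premise 4 is O(submit_policy ⊃ not waive_key), but O(submit_policy) is not derivable from the premises (the permission P(submit_policy) asserts only not O(not submit_policy), not O(submit_policy)), so it does not yield O(not waive_key).
No other premise forces O(not waive_key). An ideal world satisfying every premise can still have waive_key true, so F(waive_key) is not derivable.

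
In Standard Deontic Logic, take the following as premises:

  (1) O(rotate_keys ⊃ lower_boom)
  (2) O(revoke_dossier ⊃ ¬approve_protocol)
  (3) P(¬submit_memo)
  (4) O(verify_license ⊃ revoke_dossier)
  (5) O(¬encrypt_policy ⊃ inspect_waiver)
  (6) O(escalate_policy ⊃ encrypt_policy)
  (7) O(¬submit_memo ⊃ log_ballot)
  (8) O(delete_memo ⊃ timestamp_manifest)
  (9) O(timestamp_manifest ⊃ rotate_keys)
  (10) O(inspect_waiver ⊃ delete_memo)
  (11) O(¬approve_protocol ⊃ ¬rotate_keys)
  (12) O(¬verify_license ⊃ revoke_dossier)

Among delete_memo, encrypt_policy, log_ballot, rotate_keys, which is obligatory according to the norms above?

Premises 4 and 12 cover both cases: O(verify_license ⊃ revoke_dossier) and O(¬verify_license ⊃ revoke_dossier). Since verify_license ∨ ¬verify_license is a tautology, O(revoke_dossier) follows.
From O(revoke_dossier) and premise 2, O(revoke_dossier ⊃ ¬approve_protocol), we obtain O(¬approve_protocol).
Premise 11 is O(¬approve_protocol ⊃ ¬rotate_keys); since O(¬approve_protocol), deontic closure gives O(¬rotate_keys).
The contrapositive of premise 9 (O(timestamp_manifest ⊃ rotate_keys)) is O(¬rotate_keys ⊃ ¬timestamp_manifest), and O(¬rotate_keys) is already established, so O(¬timestamp_manifest).
Premise 8, O(delete_memo ⊃ timestamp_manifest), contraposes to O(¬timestamp_manifest ⊃ ¬delete_memo); with O(¬timestamp_manifest) we get O(¬delete_memo).
The contrapositive of premise 10 (O(inspect_waiver ⊃ delete_memo)) is O(¬delete_memo ⊃ ¬inspect_waiver), and O(¬delete_memo) is already established, so O(¬inspect_waiver).
Premise 5, O(¬encrypt_policy ⊃ inspect_waiver), contraposes to O(¬inspect_waiver ⊃ encrypt_policy); with O(¬inspect_waiver) we get O(encrypt_policy).
So O(encrypt_policy) holds — encrypt_policy is obligatory. None of the other listed options is made obligatory by any chain of premises.

encrypt_policy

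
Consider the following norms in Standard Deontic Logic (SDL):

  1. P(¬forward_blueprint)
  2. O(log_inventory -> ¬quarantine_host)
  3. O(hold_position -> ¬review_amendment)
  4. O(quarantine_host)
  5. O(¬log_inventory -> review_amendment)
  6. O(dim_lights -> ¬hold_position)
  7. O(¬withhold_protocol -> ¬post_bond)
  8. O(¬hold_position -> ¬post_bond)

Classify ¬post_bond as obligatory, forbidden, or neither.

Obligatory

Premise 4 states O(quarantine_host) outright.
Premise 2 is O(log_inventory -> ¬quarantine_host); contrapositively O(quarantine_host -> ¬log_inventory). Since O(quarantine_host) holds, K gives O(¬log_inventory).
From O(¬log_inventory) and premise 5, O(¬log_inventory -> review_amendment), we obtain O(review_amendment).
Premise 3, O(hold_position -> ¬review_amendment), contraposes to O(review_amendment -> ¬hold_position); with O(review_amendment) we get O(¬hold_position).
With premise 8, O(¬hold_position -> ¬post_bond), the K-axiom yields O(¬post_bond).
Premises 1, 6, 7 do not contribute to this derivation.
Hence ¬post_bond is obligatory.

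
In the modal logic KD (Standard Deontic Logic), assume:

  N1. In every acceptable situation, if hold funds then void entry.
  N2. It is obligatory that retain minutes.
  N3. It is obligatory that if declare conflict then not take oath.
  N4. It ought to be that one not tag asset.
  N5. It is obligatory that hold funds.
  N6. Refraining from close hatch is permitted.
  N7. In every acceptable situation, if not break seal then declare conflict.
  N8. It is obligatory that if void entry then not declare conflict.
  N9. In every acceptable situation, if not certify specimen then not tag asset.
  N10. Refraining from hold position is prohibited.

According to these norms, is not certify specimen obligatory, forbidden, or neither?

Premise 9 is O(¬certify_specimen → ¬tag_asset); even if O(¬tag_asset) held, inferring O(¬certify_specimen) would be affirming the consequent — invalid.
No premise or chain of K-axiom applications forces O(¬certify_specimen), and none forces O(certify_specimen). So ¬certify_specimen is neither obligatory nor forbidden under these norms.

Neither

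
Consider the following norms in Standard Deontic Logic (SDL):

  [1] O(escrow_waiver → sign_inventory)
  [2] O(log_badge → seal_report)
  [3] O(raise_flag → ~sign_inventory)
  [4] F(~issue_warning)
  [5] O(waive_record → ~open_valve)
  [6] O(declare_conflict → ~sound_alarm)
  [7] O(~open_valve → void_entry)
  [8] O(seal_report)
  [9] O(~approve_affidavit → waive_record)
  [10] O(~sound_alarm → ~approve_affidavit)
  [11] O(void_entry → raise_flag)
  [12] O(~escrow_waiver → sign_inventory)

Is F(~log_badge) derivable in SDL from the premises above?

No

Premise 2 is O(log_badge → seal_report); even if O(seal_report) held, inferring O(log_badge) would be affirming the consequent — invalid.
No other premise forces O(log_badge). An ideal world satisfying every premise can still have ~log_badge true, so F(~log_badge) is not derivable.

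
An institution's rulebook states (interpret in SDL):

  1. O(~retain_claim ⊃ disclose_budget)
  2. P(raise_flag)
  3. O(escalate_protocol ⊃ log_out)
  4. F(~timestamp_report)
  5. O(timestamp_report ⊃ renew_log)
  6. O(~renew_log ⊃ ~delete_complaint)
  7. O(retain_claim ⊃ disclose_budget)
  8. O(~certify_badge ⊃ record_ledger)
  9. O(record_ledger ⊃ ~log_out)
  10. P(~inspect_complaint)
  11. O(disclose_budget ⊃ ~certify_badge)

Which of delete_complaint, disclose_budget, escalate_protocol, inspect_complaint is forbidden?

escalate_protocol

Premises 7 and 1 cover both cases: O(retain_claim ⊃ disclose_budget) and O(~retain_claim ⊃ disclose_budget). Since retain_claim ∨ ~retain_claim is a tautology, O(disclose_budget) follows.
From O(disclose_budget) and premise 11, O(disclose_budget ⊃ ~certify_badge), we obtain O(~certify_badge).
Premise 8 is O(~certify_badge ⊃ record_ledger); since O(~certify_badge), deontic closure gives O(record_ledger).
With premise 9, O(record_ledger ⊃ ~log_out), the K-axiom yields O(~log_out).
The contrapositive of premise 3 (O(escalate_protocol ⊃ log_out)) is O(~log_out ⊃ ~escalate_protocol), and O(~log_out) is already established, so O(~escalate_protocol).
So O(~escalate_protocol) holds, i.e. escalate_protocol is forbidden. None of the other listed options is forbidden under the premises.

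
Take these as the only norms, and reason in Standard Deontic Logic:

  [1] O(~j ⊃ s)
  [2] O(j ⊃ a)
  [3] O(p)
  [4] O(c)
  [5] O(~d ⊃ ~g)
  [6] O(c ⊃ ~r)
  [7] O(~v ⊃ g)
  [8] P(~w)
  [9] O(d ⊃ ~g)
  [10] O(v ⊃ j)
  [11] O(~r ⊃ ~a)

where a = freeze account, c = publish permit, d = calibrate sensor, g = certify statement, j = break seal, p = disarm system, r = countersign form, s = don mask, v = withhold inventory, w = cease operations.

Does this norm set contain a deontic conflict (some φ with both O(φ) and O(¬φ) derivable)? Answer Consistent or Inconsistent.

By case analysis on d: premise 9 gives O(d ⊃ ~g) and premise 5 gives O(~d ⊃ ~g), so O(~g) either way.
The contrapositive of premise 7 (O(~v ⊃ g)) is O(~g ⊃ v), and O(~g) is already established, so O(v).
Applying K to premise 10 (O(v ⊃ j)) and O(v) yields O(j).
Premise 2 is O(j ⊃ a); since O(j), deontic closure gives O(a).
Premise 11 is O(~r ⊃ ~a); contrapositively O(a ⊃ r). Since O(a) holds, K gives O(r).
Premise 6, O(c ⊃ ~r), contraposes to O(r ⊃ ~c); with O(r) we get O(~c).
However, premise 4 gives O(c).
We now have both O(~c) and O(c) — c is simultaneously obligatory and forbidden, violating the D-axiom.

Inconsistent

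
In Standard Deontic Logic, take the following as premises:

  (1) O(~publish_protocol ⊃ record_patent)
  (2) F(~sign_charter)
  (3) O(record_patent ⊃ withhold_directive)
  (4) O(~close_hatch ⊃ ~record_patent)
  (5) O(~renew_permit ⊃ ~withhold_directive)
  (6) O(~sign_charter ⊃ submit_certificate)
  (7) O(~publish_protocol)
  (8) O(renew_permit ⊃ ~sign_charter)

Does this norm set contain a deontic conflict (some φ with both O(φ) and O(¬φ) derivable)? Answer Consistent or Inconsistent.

Premise 2 is F(~sign_charter), i.e. O(sign_charter).
Premise 8, O(renew_permit ⊃ ~sign_charter), contraposes to O(sign_charter ⊃ ~renew_permit); with O(sign_charter) we get O(~renew_permit).
From O(~renew_permit) and premise 5, O(~renew_permit ⊃ ~withhold_directive), we obtain O(~withhold_directive).
The contrapositive of premise 3 (O(record_patent ⊃ withhold_directive)) is O(~withhold_directive ⊃ ~record_patent), and O(~withhold_directive) is already established, so O(~record_patent).
Premise 1, O(~publish_protocol ⊃ record_patent), contraposes to O(~record_patent ⊃ publish_protocol); with O(~record_patent) we get O(publish_protocol).
Yet premise 7 states O(~publish_protocol).
We now have both O(publish_protocol) and O(~publish_protocol) — publish_protocol is simultaneously obligatory and forbidden, violating the D-axiom.

Inconsistent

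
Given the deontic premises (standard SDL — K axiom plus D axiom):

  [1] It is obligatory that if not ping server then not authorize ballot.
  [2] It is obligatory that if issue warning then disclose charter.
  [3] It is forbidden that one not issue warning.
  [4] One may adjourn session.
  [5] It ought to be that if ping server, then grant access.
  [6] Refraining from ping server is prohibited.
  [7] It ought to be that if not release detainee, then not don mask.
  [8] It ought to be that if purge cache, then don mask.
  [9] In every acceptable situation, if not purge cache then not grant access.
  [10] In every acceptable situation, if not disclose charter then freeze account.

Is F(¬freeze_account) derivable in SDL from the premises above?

No

Premise 10 is O(¬disclose_charter → freeze_account), but O(¬disclose_charter) is not derivable from the premises, so it does not yield O(freeze_account).
No other premise forces O(freeze_account). An ideal world satisfying every premise can still have ¬freeze_account true, so F(¬freeze_account) is not derivable.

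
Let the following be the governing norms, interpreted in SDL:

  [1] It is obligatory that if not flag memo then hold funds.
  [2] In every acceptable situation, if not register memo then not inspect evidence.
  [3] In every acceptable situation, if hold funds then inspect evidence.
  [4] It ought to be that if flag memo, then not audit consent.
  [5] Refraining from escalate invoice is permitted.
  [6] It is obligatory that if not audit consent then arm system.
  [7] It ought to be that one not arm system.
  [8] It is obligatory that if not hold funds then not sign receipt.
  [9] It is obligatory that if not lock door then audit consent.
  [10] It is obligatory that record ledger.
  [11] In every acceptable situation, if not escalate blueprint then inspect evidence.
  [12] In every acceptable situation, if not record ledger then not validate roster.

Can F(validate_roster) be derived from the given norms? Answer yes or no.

Premise 12 is O(¬record_ledger → ¬validate_roster), but O(¬record_ledger) is not derivable from the premises, so it does not yield O(¬validate_roster).
No other premise forces O(¬validate_roster). An ideal world satisfying every premise can still have validate_roster true, so F(validate_roster) is not derivable.

No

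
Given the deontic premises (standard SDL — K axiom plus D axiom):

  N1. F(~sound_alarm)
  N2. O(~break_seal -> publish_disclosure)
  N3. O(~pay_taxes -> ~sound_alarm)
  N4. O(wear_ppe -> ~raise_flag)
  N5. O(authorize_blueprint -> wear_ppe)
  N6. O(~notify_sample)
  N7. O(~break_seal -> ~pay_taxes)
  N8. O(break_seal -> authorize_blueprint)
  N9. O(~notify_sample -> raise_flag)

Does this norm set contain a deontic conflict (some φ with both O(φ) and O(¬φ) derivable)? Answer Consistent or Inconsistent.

Premise 1 is F(~sound_alarm), i.e. O(sound_alarm).
The contrapositive of premise 3 (O(~pay_taxes -> ~sound_alarm)) is O(sound_alarm -> pay_taxes), and O(sound_alarm) is already established, so O(pay_taxes).
Premise 7, O(~break_seal -> ~pay_taxes), contraposes to O(pay_taxes -> break_seal); with O(pay_taxes) we get O(break_seal).
Premise 8 is O(break_seal -> authorize_blueprint); since O(break_seal), deontic closure gives O(authorize_blueprint).
Premise 5 is O(authorize_blueprint -> wear_ppe); since O(authorize_blueprint), deontic closure gives O(wear_ppe).
From O(wear_ppe) and premise 4, O(wear_ppe -> ~raise_flag), we obtain O(~raise_flag).
Premise 9, O(~notify_sample -> raise_flag), contraposes to O(~raise_flag -> notify_sample); with O(~raise_flag) we get O(notify_sample).
But premise 6 directly asserts O(~notify_sample).
We now have both O(notify_sample) and O(~notify_sample) — notify_sample is simultaneously obligatory and forbidden, violating the D-axiom.

Inconsistent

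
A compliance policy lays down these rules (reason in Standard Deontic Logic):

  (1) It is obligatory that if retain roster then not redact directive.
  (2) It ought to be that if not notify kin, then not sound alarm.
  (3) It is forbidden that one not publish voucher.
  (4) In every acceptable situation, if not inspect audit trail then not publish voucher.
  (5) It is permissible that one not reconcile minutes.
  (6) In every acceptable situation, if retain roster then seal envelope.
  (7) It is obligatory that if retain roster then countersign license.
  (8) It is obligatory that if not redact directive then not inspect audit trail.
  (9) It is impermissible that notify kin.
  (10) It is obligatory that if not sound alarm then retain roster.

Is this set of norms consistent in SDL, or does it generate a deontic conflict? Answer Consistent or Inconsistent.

F(¬publish_voucher) at premise 3 means O(publish_voucher).
Premise 4 is O(¬inspect_audit_trail → ¬publish_voucher); contrapositively O(publish_voucher → inspect_audit_trail). Since O(publish_voucher) holds, K gives O(inspect_audit_trail).
Premise 8 is O(¬redact_directive → ¬inspect_audit_trail); contrapositively O(inspect_audit_trail → redact_directive). Since O(inspect_audit_trail) holds, K gives O(redact_directive).
Premise 1 is O(retain_roster → ¬redact_directive); contrapositively O(redact_directive → ¬retain_roster). Since O(redact_directive) holds, K gives O(¬retain_roster).
Premise 10, O(¬sound_alarm → retain_roster), contraposes to O(¬retain_roster → sound_alarm); with O(¬retain_roster) we get O(sound_alarm).
Premise 2 is O(¬notify_kin → ¬sound_alarm); contrapositively O(sound_alarm → notify_kin). Since O(sound_alarm) holds, K gives O(notify_kin).
Yet premise 9 is F(notify_kin), i.e. O(¬notify_kin).
We now have both O(notify_kin) and O(¬notify_kin) — notify_kin is simultaneously obligatory and forbidden, violating the D-axiom.

Inconsistent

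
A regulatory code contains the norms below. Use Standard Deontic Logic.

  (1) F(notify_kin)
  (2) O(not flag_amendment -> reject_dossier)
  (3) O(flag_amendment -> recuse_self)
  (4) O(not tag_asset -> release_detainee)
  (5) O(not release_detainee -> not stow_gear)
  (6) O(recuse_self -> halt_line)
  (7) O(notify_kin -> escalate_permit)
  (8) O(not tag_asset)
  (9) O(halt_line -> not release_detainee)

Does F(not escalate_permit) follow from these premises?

No

Premise 7 is O(notify_kin -> escalate_permit), but O(notify_kin) is not derivable from the premises, so it does not yield O(escalate_permit).
No other premise forces O(escalate_permit). An ideal world satisfying every premise can still have not escalate_permit true, so F(not escalate_permit) is not derivable.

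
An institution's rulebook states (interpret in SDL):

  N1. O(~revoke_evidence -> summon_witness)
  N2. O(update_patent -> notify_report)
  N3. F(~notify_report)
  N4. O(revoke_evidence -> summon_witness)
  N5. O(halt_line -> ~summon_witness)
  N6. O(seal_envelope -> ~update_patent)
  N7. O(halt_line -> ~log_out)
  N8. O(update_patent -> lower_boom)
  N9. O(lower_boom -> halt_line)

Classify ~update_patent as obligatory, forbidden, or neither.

Obligatory

Premises 1 and 4 are O(~revoke_evidence -> summon_witness) and O(revoke_evidence -> summon_witness); every ideal world satisfies ~revoke_evidence or revoke_evidence, so in either case summon_witness holds — hence O(summon_witness).
Premise 5, O(halt_line -> ~summon_witness), contraposes to O(summon_witness -> ~halt_line); with O(summon_witness) we get O(~halt_line).
The contrapositive of premise 9 (O(lower_boom -> halt_line)) is O(~halt_line -> ~lower_boom), and O(~halt_line) is already established, so O(~lower_boom).
Premise 8, O(update_patent -> lower_boom), contraposes to O(~lower_boom -> ~update_patent); with O(~lower_boom) we get O(~update_patent).
Premises 2, 3, 6, 7 do not contribute to this derivation.
Hence ~update_patent is obligatory.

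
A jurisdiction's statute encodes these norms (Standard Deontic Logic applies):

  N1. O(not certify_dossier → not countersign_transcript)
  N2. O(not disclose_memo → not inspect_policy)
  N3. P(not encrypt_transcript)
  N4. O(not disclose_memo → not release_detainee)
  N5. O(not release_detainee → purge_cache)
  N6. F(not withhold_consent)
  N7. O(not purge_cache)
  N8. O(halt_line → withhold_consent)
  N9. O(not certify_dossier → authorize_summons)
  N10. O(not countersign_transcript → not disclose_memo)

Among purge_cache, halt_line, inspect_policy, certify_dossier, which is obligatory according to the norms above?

Premise 7 gives O(not purge_cache).
The contrapositive of premise 5 (O(not release_detainee → purge_cache)) is O(not purge_cache → release_detainee), and O(not purge_cache) is already established, so O(release_detainee).
Premise 4 is O(not disclose_memo → not release_detainee); contrapositively O(release_detainee → disclose_memo). Since O(release_detainee) holds, K gives O(disclose_memo).
The contrapositive of premise 10 (O(not countersign_transcript → not disclose_memo)) is O(disclose_memo → countersign_transcript), and O(disclose_memo) is already established, so O(countersign_transcript).
The contrapositive of premise 1 (O(not certify_dossier → not countersign_transcript)) is O(countersign_transcript → certify_dossier), and O(countersign_transcript) is already established, so O(certify_dossier).
So O(certify_dossier) holds — certify_dossier is obligatory. None of the other listed options is made obligatory by any chain of premises.

certify_dossier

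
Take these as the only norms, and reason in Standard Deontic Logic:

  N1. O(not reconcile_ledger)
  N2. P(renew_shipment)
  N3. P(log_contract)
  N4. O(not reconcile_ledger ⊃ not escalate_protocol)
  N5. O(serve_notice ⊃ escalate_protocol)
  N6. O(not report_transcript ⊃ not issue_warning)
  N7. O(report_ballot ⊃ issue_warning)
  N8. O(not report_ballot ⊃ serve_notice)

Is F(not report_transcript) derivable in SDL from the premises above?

Yes

Premise 1 gives O(not reconcile_ledger).
Premise 4 is O(not reconcile_ledger ⊃ not escalate_protocol); since O(not reconcile_ledger), deontic closure gives O(not escalate_protocol).
Premise 5, O(serve_notice ⊃ escalate_protocol), contraposes to O(not escalate_protocol ⊃ not serve_notice); with O(not escalate_protocol) we get O(not serve_notice).
Premise 8 is O(not report_ballot ⊃ serve_notice); contrapositively O(not serve_notice ⊃ report_ballot). Since O(not serve_notice) holds, K gives O(report_ballot).
With premise 7, O(report_ballot ⊃ issue_warning), the K-axiom yields O(issue_warning).
Premise 6, O(not report_transcript ⊃ not issue_warning), contraposes to O(issue_warning ⊃ report_transcript); with O(issue_warning) we get O(report_transcript).
Premises 2, 3 do not contribute to this derivation.
So O(report_transcript) holds, i.e. F(not report_transcript). The claim follows.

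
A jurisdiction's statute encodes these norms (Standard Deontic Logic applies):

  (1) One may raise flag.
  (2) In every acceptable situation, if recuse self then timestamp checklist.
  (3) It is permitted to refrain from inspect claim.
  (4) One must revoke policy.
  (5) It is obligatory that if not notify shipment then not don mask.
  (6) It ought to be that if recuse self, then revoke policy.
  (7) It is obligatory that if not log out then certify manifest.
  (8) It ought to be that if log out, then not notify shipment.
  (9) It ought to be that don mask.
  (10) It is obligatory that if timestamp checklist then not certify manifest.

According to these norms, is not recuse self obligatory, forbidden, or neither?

Obligatory

Premise 9 states O(don_mask) outright.
The contrapositive of premise 5 (O(¬notify_shipment → ¬don_mask)) is O(don_mask → notify_shipment), and O(don_mask) is already established, so O(notify_shipment).
Premise 8 is O(log_out → ¬notify_shipment); contrapositively O(notify_shipment → ¬log_out). Since O(notify_shipment) holds, K gives O(¬log_out).
From O(¬log_out) and premise 7, O(¬log_out → certify_manifest), we obtain O(certify_manifest).
Premise 10 is O(timestamp_checklist → ¬certify_manifest); contrapositively O(certify_manifest → ¬timestamp_checklist). Since O(certify_manifest) holds, K gives O(¬timestamp_checklist).
The contrapositive of premise 2 (O(recuse_self → timestamp_checklist)) is O(¬timestamp_checklist → ¬recuse_self), and O(¬timestamp_checklist) is already established, so O(¬recuse_self).
Premises 1, 3, 4, 6 do not contribute to this derivation.
Hence ¬recuse_self is obligatory.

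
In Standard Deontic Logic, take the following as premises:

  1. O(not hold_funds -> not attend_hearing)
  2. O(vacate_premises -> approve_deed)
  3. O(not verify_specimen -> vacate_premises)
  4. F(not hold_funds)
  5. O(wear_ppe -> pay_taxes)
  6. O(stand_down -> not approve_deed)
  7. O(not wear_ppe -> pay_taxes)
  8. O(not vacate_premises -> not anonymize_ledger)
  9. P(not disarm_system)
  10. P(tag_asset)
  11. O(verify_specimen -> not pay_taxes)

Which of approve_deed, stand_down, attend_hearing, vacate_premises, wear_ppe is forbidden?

stand_down

By case analysis on not wear_ppe: premise 7 gives O(not wear_ppe -> pay_taxes) and premise 5 gives O(wear_ppe -> pay_taxes), so O(pay_taxes) either way.
The contrapositive of premise 11 (O(verify_specimen -> not pay_taxes)) is O(pay_taxes -> not verify_specimen), and O(pay_taxes) is already established, so O(not verify_specimen).
With premise 3, O(not verify_specimen -> vacate_premises), the K-axiom yields O(vacate_premises).
From O(vacate_premises) and premise 2, O(vacate_premises -> approve_deed), we obtain O(approve_deed).
Premise 6 is O(stand_down -> not approve_deed); contrapositively O(approve_deed -> not stand_down). Since O(approve_deed) holds, K gives O(not stand_down).
So O(not stand_down) holds, i.e. stand_down is forbidden. None of the other listed options is forbidden under the premises.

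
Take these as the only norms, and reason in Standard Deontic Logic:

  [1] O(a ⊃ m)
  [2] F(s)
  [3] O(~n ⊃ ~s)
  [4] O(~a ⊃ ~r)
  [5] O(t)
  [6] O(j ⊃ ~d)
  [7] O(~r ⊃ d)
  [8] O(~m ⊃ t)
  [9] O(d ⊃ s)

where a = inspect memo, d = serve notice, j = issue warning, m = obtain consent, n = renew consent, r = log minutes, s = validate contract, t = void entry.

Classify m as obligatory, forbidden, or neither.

F(s) at premise 2 means O(~s).
Premise 9 is O(d ⊃ s); contrapositively O(~s ⊃ ~d). Since O(~s) holds, K gives O(~d).
The contrapositive of premise 7 (O(~r ⊃ d)) is O(~d ⊃ r), and O(~d) is already established, so O(r).
The contrapositive of premise 4 (O(~a ⊃ ~r)) is O(r ⊃ a), and O(r) is already established, so O(a).
Applying K to premise 1 (O(a ⊃ m)) and O(a) yields O(m).
Premises 3, 5, 6, 8 do not contribute to this derivation.
Hence m is obligatory.

Obligatory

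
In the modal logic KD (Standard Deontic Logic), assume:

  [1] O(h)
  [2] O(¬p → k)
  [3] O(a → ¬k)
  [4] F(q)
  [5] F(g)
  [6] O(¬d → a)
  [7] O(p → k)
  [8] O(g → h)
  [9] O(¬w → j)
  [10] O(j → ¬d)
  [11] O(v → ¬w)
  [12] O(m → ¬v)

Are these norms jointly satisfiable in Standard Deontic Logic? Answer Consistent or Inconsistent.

Consistent

Premise 8 is O(g → h); even if O(h) held, inferring O(g) would be affirming the consequent — invalid.
So O(g) is not derivable, and the apparent clash with O(¬g) does not arise.
A world satisfying every obligation exists (e.g. a=false, d=true, g=false, h=true, j=false, k=true, m=false, p=false, q=false, v=false, w=true); no atom is both obligatory and forbidden, so the set is consistent.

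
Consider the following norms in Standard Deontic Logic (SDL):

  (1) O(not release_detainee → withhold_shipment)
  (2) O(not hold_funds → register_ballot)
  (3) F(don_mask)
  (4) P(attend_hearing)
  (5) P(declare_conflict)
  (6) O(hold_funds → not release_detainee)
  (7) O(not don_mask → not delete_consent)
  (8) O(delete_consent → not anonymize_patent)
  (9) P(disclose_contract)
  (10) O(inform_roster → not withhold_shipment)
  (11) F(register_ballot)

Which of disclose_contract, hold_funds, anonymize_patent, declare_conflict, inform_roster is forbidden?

Premise 11, F(register_ballot), is equivalent to O(not register_ballot).
Premise 2 is O(not hold_funds → register_ballot); contrapositively O(not register_ballot → hold_funds). Since O(not register_ballot) holds, K gives O(hold_funds).
Applying K to premise 6 (O(hold_funds → not release_detainee)) and O(hold_funds) yields O(not release_detainee).
Applying K to premise 1 (O(not release_detainee → withhold_shipment)) and O(not release_detainee) yields O(withhold_shipment).
Premise 10 is O(inform_roster → not withhold_shipment); contrapositively O(withhold_shipment → not inform_roster). Since O(withhold_shipment) holds, K gives O(not inform_roster).
So O(not inform_roster) holds, i.e. inform_roster is forbidden. None of the other listed options is forbidden under the premises.

inform_roster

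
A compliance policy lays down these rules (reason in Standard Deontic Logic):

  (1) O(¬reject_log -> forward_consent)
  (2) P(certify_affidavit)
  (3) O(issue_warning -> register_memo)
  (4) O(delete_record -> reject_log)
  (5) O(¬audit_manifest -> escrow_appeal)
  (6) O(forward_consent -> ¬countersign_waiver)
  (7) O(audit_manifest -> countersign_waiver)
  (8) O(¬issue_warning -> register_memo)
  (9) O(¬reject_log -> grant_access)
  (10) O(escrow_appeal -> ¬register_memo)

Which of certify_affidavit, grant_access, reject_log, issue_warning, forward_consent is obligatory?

reject_log

Premises 8 and 3 are O(¬issue_warning -> register_memo) and O(issue_warning -> register_memo); every ideal world satisfies ¬issue_warning or issue_warning, so in either case register_memo holds — hence O(register_memo).
Premise 10 is O(escrow_appeal -> ¬register_memo); contrapositively O(register_memo -> ¬escrow_appeal). Since O(register_memo) holds, K gives O(¬escrow_appeal).
Premise 5, O(¬audit_manifest -> escrow_appeal), contraposes to O(¬escrow_appeal -> audit_manifest); with O(¬escrow_appeal) we get O(audit_manifest).
Applying K to premise 7 (O(audit_manifest -> countersign_waiver)) and O(audit_manifest) yields O(countersign_waiver).
Premise 6, O(forward_consent -> ¬countersign_waiver), contraposes to O(countersign_waiver -> ¬forward_consent); with O(countersign_waiver) we get O(¬forward_consent).
Premise 1 is O(¬reject_log -> forward_consent); contrapositively O(¬forward_consent -> reject_log). Since O(¬forward_consent) holds, K gives O(reject_log).
So O(reject_log) holds — reject_log is obligatory. None of the other listed options is made obligatory by any chain of premises.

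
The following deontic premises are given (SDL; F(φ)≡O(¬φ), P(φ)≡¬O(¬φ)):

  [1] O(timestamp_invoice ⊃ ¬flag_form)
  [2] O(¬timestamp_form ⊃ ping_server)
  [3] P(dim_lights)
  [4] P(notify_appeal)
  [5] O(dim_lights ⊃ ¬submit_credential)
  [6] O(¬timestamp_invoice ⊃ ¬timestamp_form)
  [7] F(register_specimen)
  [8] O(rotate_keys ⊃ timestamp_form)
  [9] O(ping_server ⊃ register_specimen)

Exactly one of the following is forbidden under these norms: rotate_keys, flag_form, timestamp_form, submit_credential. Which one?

Premise 7, F(register_specimen), is equivalent to O(¬register_specimen).
Premise 9 is O(ping_server ⊃ register_specimen); contrapositively O(¬register_specimen ⊃ ¬ping_server). Since O(¬register_specimen) holds, K gives O(¬ping_server).
Premise 2 is O(¬timestamp_form ⊃ ping_server); contrapositively O(¬ping_server ⊃ timestamp_form). Since O(¬ping_server) holds, K gives O(timestamp_form).
Premise 6 is O(¬timestamp_invoice ⊃ ¬timestamp_form); contrapositively O(timestamp_form ⊃ timestamp_invoice). Since O(timestamp_form) holds, K gives O(timestamp_invoice).
With premise 1, O(timestamp_invoice ⊃ ¬flag_form), the K-axiom yields O(¬flag_form).
So O(¬flag_form) holds, i.e. flag_form is forbidden. None of the other listed options is forbidden under the premises.

flag_form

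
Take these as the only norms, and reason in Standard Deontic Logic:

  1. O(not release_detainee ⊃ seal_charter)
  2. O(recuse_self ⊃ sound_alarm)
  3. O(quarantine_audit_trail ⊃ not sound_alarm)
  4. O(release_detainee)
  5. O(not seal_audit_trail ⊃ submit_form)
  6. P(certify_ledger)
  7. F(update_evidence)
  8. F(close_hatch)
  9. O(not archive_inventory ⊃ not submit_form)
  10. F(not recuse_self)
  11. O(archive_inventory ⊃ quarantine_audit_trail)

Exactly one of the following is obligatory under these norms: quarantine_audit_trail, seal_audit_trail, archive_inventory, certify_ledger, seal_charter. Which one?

seal_audit_trail

Premise 10, F(not recuse_self), is equivalent to O(recuse_self).
Premise 2 is O(recuse_self ⊃ sound_alarm); since O(recuse_self), deontic closure gives O(sound_alarm).
The contrapositive of premise 3 (O(quarantine_audit_trail ⊃ not sound_alarm)) is O(sound_alarm ⊃ not quarantine_audit_trail), and O(sound_alarm) is already established, so O(not quarantine_audit_trail).
Premise 11, O(archive_inventory ⊃ quarantine_audit_trail), contraposes to O(not quarantine_audit_trail ⊃ not archive_inventory); with O(not quarantine_audit_trail) we get O(not archive_inventory).
Premise 9 is O(not archive_inventory ⊃ not submit_form); since O(not archive_inventory), deontic closure gives O(not submit_form).
Premise 5 is O(not seal_audit_trail ⊃ submit_form); contrapositively O(not submit_form ⊃ seal_audit_trail). Since O(not submit_form) holds, K gives O(seal_audit_trail).
So O(seal_audit_trail) holds — seal_audit_trail is obligatory. None of the other listed options is made obligatory by any chain of premises.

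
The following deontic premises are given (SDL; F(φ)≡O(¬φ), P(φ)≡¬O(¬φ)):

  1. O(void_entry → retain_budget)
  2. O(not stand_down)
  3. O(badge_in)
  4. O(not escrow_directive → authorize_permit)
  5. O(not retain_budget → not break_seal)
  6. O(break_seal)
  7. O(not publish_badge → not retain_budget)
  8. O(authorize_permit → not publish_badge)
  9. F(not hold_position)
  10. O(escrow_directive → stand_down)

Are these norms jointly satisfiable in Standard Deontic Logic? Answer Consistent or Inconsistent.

From premise 6 we have O(break_seal).
Premise 5 is O(not retain_budget → not break_seal); contrapositively O(break_seal → retain_budget). Since O(break_seal) holds, K gives O(retain_budget).
Premise 7, O(not publish_badge → not retain_budget), contraposes to O(retain_budget → publish_badge); with O(retain_budget) we get O(publish_badge).
The contrapositive of premise 8 (O(authorize_permit → not publish_badge)) is O(publish_badge → not authorize_permit), and O(publish_badge) is already established, so O(not authorize_permit).
The contrapositive of premise 4 (O(not escrow_directive → authorize_permit)) is O(not authorize_permit → escrow_directive), and O(not authorize_permit) is already established, so O(escrow_directive).
With premise 10, O(escrow_directive → stand_down), the K-axiom yields O(stand_down).
Yet premise 2 states O(not stand_down).
We now have both O(stand_down) and O(not stand_down) — stand_down is simultaneously obligatory and forbidden, violating the D-axiom.

Inconsistent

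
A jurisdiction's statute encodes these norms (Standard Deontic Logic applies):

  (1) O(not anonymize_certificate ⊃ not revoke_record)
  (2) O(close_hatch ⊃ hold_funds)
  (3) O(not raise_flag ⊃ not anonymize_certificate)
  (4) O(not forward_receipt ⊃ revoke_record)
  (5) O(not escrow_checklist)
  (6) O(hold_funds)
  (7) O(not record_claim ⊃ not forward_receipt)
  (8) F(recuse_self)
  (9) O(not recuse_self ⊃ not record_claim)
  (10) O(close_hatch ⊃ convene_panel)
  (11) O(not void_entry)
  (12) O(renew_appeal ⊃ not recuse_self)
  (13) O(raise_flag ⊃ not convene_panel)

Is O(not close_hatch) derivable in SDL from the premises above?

Yes

F(recuse_self) at premise 8 means O(not recuse_self).
With premise 9, O(not recuse_self ⊃ not record_claim), the K-axiom yields O(not record_claim).
Applying K to premise 7 (O(not record_claim ⊃ not forward_receipt)) and O(not record_claim) yields O(not forward_receipt).
Premise 4 is O(not forward_receipt ⊃ revoke_record); since O(not forward_receipt), deontic closure gives O(revoke_record).
Premise 1, O(not anonymize_certificate ⊃ not revoke_record), contraposes to O(revoke_record ⊃ anonymize_certificate); with O(revoke_record) we get O(anonymize_certificate).
The contrapositive of premise 3 (O(not raise_flag ⊃ not anonymize_certificate)) is O(anonymize_certificate ⊃ raise_flag), and O(anonymize_certificate) is already established, so O(raise_flag).
With premise 13, O(raise_flag ⊃ not convene_panel), the K-axiom yields O(not convene_panel).
Premise 10 is O(close_hatch ⊃ convene_panel); contrapositively O(not convene_panel ⊃ not close_hatch). Since O(not convene_panel) holds, K gives O(not close_hatch).
Premises 2, 5, 6, 11, 12 do not contribute to this derivation.
So O(not close_hatch) follows.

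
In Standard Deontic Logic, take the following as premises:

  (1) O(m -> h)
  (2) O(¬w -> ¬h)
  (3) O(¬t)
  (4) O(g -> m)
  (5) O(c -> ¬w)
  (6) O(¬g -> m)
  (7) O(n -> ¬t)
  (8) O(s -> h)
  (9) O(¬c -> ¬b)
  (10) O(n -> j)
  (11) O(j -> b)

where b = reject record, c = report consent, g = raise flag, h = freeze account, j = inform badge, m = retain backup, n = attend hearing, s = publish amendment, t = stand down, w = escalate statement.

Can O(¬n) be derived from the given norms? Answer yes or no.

Yes

Premises 6 and 4 are O(¬g -> m) and O(g -> m); every ideal world satisfies ¬g or g, so in either case m holds — hence O(m).
With premise 1, O(m -> h), the K-axiom yields O(h).
Premise 2, O(¬w -> ¬h), contraposes to O(h -> w); with O(h) we get O(w).
The contrapositive of premise 5 (O(c -> ¬w)) is O(w -> ¬c), and O(w) is already established, so O(¬c).
With premise 9, O(¬c -> ¬b), the K-axiom yields O(¬b).
Premise 11 is O(j -> b); contrapositively O(¬b -> ¬j). Since O(¬b) holds, K gives O(¬j).
Premise 10, O(n -> j), contraposes to O(¬j -> ¬n); with O(¬j) we get O(¬n).
Premises 3, 7, 8 do not contribute to this derivation.
So O(¬n) follows.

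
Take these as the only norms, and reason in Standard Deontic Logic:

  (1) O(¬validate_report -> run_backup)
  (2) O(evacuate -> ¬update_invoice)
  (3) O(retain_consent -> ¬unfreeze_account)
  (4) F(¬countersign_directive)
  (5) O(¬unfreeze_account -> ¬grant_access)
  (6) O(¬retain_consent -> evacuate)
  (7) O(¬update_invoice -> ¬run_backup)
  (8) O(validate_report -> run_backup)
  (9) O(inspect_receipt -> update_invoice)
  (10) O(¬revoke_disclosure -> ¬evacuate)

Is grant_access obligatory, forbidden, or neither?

Premises 8 and 1 cover both cases: O(validate_report -> run_backup) and O(¬validate_report -> run_backup). Since validate_report ∨ ¬validate_report is a tautology, O(run_backup) follows.
Premise 7, O(¬update_invoice -> ¬run_backup), contraposes to O(run_backup -> update_invoice); with O(run_backup) we get O(update_invoice).
Premise 2, O(evacuate -> ¬update_invoice), contraposes to O(update_invoice -> ¬evacuate); with O(update_invoice) we get O(¬evacuate).
The contrapositive of premise 6 (O(¬retain_consent -> evacuate)) is O(¬evacuate -> retain_consent), and O(¬evacuate) is already established, so O(retain_consent).
Applying K to premise 3 (O(retain_consent -> ¬unfreeze_account)) and O(retain_consent) yields O(¬unfreeze_account).
Applying K to premise 5 (O(¬unfreeze_account -> ¬grant_access)) and O(¬unfreeze_account) yields O(¬grant_access).
Premises 4, 9, 10 do not contribute to this derivation.
Thus O(¬grant_access), which is F(grant_access): grant_access is forbidden.

Forbidden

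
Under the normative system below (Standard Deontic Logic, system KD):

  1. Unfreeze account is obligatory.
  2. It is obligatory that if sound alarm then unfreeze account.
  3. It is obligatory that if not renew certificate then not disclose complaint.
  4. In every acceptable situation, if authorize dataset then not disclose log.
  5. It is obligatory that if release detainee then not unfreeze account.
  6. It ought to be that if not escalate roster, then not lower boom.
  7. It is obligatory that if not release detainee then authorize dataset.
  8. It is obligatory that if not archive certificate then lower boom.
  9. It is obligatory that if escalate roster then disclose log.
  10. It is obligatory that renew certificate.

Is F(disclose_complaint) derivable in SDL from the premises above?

No

Premise 3 is O(¬renew_certificate → ¬disclose_complaint), but O(¬renew_certificate) is not derivable from the premises, so it does not yield O(¬disclose_complaint).
No other premise forces O(¬disclose_complaint). An ideal world satisfying every premise can still have disclose_complaint true, so F(disclose_complaint) is not derivable.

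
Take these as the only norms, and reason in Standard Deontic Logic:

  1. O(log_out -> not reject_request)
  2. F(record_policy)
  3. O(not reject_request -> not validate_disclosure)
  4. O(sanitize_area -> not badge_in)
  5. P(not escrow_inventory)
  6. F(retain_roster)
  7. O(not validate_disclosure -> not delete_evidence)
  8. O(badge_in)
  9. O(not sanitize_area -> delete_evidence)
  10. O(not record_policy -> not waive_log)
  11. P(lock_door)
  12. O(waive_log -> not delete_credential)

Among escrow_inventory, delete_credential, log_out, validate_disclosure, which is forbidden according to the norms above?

Premise 8 states O(badge_in) outright.
The contrapositive of premise 4 (O(sanitize_area -> not badge_in)) is O(badge_in -> not sanitize_area), and O(badge_in) is already established, so O(not sanitize_area).
With premise 9, O(not sanitize_area -> delete_evidence), the K-axiom yields O(delete_evidence).
Premise 7 is O(not validate_disclosure -> not delete_evidence); contrapositively O(delete_evidence -> validate_disclosure). Since O(delete_evidence) holds, K gives O(validate_disclosure).
Premise 3 is O(not reject_request -> not validate_disclosure); contrapositively O(validate_disclosure -> reject_request). Since O(validate_disclosure) holds, K gives O(reject_request).
Premise 1 is O(log_out -> not reject_request); contrapositively O(reject_request -> not log_out). Since O(reject_request) holds, K gives O(not log_out).
So O(not log_out) holds, i.e. log_out is forbidden. None of the other listed options is forbidden under the premises.

log_out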